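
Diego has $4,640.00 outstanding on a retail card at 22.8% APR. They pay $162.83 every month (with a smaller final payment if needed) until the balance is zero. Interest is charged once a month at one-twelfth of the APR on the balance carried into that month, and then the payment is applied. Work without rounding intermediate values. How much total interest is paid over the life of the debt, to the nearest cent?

$2,105.06

Monthly rate r = 22.8%/12 = 1.9% = 0.019.
Payoff takes n = ⌈−ln(1 − rB₀/P)/ln(1+r)⌉ = ⌈41.422⌉ = 42 payments; the last is $69.03.
Total paid = 41·$162.83 + $69.03 = $6,745.06.
Total interest = total paid − principal = $6,745.06 − $4,640.00 = $2,105.06.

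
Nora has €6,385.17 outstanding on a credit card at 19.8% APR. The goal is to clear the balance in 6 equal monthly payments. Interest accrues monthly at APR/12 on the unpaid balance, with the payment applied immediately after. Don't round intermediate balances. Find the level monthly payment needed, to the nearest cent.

Monthly rate r = 19.8%/12 = 1.65% = 0.0165.
Level-payment amortization: P = B₀·r / (1 − (1+r)^(−n)) = 6385.17·0.0165 / (1 − 1.0165^(−6)).
Denominator 1 − (1+r)^(−6) = 0.093525269.
P = 105.355 / 0.093525269 ≈ 1126.49.

€1,126.49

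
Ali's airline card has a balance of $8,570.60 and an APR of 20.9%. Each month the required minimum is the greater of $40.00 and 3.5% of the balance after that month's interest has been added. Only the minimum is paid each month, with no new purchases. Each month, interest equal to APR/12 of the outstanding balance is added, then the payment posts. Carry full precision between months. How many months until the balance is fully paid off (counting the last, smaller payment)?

150 months

Monthly rate r = 20.9%/12 = 1.74167% = 0.0174167.
While 3.5% of the post-interest balance exceeds $40.00, each month B ← (B·(1+r))·(1 − 0.035), i.e. B shrinks by the factor (1+r)·0.965 = 0.98181.
This holds for months 1–111. Entering month 112 the balance is $1,116.64; 3.5% of the post-interest balance is now below $40.00, so the flat $40.00 minimum applies from here.
From month 112 a fixed $40.00 at rate r clears $1,116.64 in 39 more payments. Total: 111 + 39 = 150 months.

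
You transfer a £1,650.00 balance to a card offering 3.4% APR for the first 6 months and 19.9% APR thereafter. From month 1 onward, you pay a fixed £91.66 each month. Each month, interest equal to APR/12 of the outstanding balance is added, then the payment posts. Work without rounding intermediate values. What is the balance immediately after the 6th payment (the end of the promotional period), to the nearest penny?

Promo months 1–6 at r₀ = 3.4%/12 = 0.00283333; months 7+ at r₁ = 19.9%/12 = 0.0165833.
After month 6: iterate B ← B·(1+r₀) − £91.66 for 6 months → £1,124.38.

£1,124.38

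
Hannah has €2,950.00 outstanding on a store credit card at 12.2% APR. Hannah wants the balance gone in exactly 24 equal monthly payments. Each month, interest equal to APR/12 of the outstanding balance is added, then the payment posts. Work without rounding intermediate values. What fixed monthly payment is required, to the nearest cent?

Monthly rate r = 12.2%/12 = 1.01667% = 0.0101667.
Level-payment amortization: P = B₀·r / (1 − (1+r)^(−n)) = 2950.00·0.0101667 / (1 − 1.01017^(−24)).
Denominator 1 − (1+r)^(−24) = 0.215546522.
P = 29.9917 / 0.215546522 ≈ 139.14.

€139.14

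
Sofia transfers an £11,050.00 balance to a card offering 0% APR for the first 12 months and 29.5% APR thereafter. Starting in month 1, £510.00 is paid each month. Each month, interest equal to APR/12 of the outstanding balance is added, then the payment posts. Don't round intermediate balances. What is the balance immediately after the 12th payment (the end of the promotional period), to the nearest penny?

Promo months 1–12 at r₀ = 0%/12 = 0; months 13+ at r₁ = 29.5%/12 = 0.0245833.
After month 12 (no interest yet): B = £11,050.00 − 12·£510.00 = £4,930.00.

£4,930.00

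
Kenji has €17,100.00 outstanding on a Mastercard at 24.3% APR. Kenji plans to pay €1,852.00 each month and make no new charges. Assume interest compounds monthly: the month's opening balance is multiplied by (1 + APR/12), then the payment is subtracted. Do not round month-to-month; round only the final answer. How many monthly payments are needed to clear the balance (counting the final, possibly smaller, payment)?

11 months

Monthly rate r = 24.3%/12 = 2.025% = 0.02025.
Recurrence: B ← B·(1+r) − €1,852.00.
Month 1: interest €346.28; balance after payment €15,594.28.
Month 2: interest €315.78; balance after payment €14,058.06.
Closed form: n = −ln(1 − rB₀/P)/ln(1+r) = −ln(0.81303)/ln(1.02025) ≈ 10.325, so the balance reaches zero during payment 11.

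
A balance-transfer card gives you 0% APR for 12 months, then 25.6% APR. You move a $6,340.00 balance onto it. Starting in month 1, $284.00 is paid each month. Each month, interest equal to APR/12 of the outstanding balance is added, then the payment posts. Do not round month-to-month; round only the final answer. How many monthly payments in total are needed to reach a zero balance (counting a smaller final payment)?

24 payments

Promo months 1–12 at r₀ = 0%/12 = 0; months 13+ at r₁ = 25.6%/12 = 0.0213333.
After month 12 (no interest yet): B = $6,340.00 − 12·$284.00 = $2,932.00.
Then at r₁ with $284.00/mo: n₂ = −ln(1 − r₁·B/P)/ln(1+r₁) ≈ 11.79 → 12 more payments.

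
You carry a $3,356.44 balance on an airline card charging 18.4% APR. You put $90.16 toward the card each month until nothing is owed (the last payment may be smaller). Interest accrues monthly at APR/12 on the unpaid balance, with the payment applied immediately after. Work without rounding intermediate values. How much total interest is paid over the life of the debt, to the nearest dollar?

Monthly rate r = 18.4%/12 = 1.53333% = 0.0153333.
Payoff takes n = ⌈−ln(1 − rB₀/P)/ln(1+r)⌉ = ⌈55.588⌉ = 56 payments; the last is $53.21.
Total paid = 55·$90.16 + $53.21 = $5,012.01.
Total interest = total paid − principal = $5,012.01 − $3,356.44 = $1,655.57.

$1,656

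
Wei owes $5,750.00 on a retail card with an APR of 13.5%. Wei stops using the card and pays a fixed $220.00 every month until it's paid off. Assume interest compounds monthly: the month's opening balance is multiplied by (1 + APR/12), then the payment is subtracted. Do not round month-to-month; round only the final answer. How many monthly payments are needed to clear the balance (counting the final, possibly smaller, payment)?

32 months

Monthly rate r = 13.5%/12 = 1.125% = 0.01125.
Recurrence: B ← B·(1+r) − $220.00.
Month 1: interest $64.69; balance after payment $5,594.69.
Month 2: interest $62.94; balance after payment $5,437.63.
Closed form: n = −ln(1 − rB₀/P)/ln(1+r) = −ln(0.70597)/ln(1.01125) ≈ 31.124, so the balance reaches zero during payment 32.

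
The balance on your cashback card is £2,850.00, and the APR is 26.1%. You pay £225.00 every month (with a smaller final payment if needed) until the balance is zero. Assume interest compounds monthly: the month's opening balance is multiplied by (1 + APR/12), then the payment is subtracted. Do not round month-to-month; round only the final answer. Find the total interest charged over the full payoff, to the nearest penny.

£520.04

Monthly rate r = 26.1%/12 = 2.175% = 0.02175.
Payoff takes n = ⌈−ln(1 − rB₀/P)/ln(1+r)⌉ = ⌈14.978⌉ = 15 payments; the last is £220.04.
Total paid = 14·£225.00 + £220.04 = £3,370.04.
Total interest = total paid − principal = £3,370.04 − £2,850.00 = £520.04.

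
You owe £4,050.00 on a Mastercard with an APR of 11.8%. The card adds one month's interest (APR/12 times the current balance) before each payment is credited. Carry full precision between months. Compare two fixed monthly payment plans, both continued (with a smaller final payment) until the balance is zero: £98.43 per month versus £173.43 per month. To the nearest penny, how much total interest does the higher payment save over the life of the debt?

Monthly rate r = 11.8%/12 = 0.983333% = 0.00983333.
At £98.43/mo: n = ⌈−ln(1 − rB₀/P)/ln(1+r)⌉ = 53 payments (last £97.48); total interest = total paid − £4,050.00 = £1,165.84.
At £173.43/mo: 27 payments (last £114.84); total interest £574.02.
Interest saved = £1,165.84 − £574.02 = £591.82.

£591.82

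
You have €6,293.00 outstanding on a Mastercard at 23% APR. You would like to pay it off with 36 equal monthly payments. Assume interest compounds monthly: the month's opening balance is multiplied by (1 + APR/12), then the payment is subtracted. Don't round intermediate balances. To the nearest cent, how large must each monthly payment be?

€243.60

Monthly rate r = 23%/12 = 1.91667% = 0.0191667.
Level-payment amortization: P = B₀·r / (1 − (1+r)^(−n)) = 6293.00·0.0191667 / (1 − 1.01917^(−36)).
Denominator 1 − (1+r)^(−36) = 0.495138324.
P = 120.616 / 0.495138324 ≈ 243.60.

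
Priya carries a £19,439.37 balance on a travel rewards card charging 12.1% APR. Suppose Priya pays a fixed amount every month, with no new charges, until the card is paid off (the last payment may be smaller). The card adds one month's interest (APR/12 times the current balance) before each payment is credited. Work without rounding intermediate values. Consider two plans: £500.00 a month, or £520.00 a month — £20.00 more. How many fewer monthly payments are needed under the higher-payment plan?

2 fewer payments

Monthly rate r = 12.1%/12 = 1.00833% = 0.0100833.
At £500.00/mo: n = ⌈−ln(1 − rB₀/P)/ln(1+r)⌉ = 50 payments (last £300.43); total interest = total paid − £19,439.37 = £5,361.06.
At £520.00/mo: 48 payments (last £82.45); total interest £5,083.08.
Payments saved = 50 − 48 = 2.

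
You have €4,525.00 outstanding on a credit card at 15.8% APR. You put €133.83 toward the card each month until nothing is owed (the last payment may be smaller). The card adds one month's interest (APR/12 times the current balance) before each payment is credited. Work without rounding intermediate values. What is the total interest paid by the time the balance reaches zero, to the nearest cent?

€1,502.37

Monthly rate r = 15.8%/12 = 1.31667% = 0.0131667.
Payoff takes n = ⌈−ln(1 − rB₀/P)/ln(1+r)⌉ = ⌈45.037⌉ = 46 payments; the last is €5.02.
Total paid = 45·€133.83 + €5.02 = €6,027.37.
Total interest = total paid − principal = €6,027.37 − €4,525.00 = €1,502.37.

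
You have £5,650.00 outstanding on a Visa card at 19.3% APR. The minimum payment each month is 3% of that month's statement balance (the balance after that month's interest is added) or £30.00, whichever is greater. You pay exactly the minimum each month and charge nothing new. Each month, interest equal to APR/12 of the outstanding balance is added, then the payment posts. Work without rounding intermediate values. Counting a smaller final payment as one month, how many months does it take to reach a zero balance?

168 months

Monthly rate r = 19.3%/12 = 1.60833% = 0.0160833.
While 3% of the post-interest balance exceeds £30.00, each month B ← (B·(1+r))·(1 − 0.03), i.e. B shrinks by the factor (1+r)·0.97 = 0.9856.
This holds for months 1–121. Entering month 122 the balance is £976.96; 3% of the post-interest balance is now below £30.00, so the flat £30.00 minimum applies from here.
From month 122 a fixed £30.00 at rate r clears £976.96 in 47 more payments. Total: 121 + 47 = 168 months.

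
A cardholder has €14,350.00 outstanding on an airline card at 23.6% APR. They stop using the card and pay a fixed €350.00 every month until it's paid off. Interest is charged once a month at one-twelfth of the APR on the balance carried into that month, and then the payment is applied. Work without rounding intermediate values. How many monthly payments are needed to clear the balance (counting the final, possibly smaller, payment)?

Monthly rate r = 23.6%/12 = 1.96667% = 0.0196667.
Recurrence: B ← B·(1+r) − €350.00.
Month 1: interest €282.22; balance after payment €14,282.22.
Month 2: interest €280.88; balance after payment €14,213.10.
Closed form: n = −ln(1 − rB₀/P)/ln(1+r) = −ln(0.19367)/ln(1.01967) ≈ 84.290, so the balance reaches zero during payment 85.

85 payments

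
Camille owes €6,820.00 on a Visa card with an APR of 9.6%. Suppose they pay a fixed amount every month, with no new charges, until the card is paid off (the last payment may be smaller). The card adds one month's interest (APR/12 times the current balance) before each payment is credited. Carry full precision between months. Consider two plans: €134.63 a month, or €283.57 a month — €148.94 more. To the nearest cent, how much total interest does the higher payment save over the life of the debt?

Monthly rate r = 9.6%/12 = 0.8% = 0.008.
At €134.63/mo: n = ⌈−ln(1 − rB₀/P)/ln(1+r)⌉ = 66 payments (last €28.78); total interest = total paid − €6,820.00 = €1,959.73.
At €283.57/mo: 27 payments (last €232.23); total interest €785.05.
Interest saved = €1,959.73 − €785.05 = €1,174.68.

€1,174.68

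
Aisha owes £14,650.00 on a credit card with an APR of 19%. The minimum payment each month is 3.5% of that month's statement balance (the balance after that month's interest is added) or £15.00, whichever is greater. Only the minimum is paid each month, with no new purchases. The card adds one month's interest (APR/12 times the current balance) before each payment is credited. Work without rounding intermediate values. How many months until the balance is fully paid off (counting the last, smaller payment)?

Monthly rate r = 19%/12 = 1.58333% = 0.0158333.
While 3.5% of the post-interest balance exceeds £15.00, each month B ← (B·(1+r))·(1 − 0.035), i.e. B shrinks by the factor (1+r)·0.965 = 0.98028.
This holds for months 1–179. Entering month 180 the balance is £414.43; 3.5% of the post-interest balance is now below £15.00, so the flat £15.00 minimum applies from here.
From month 180 a fixed £15.00 at rate r clears £414.43 in 37 more payments. Total: 179 + 37 = 216 months.

216 months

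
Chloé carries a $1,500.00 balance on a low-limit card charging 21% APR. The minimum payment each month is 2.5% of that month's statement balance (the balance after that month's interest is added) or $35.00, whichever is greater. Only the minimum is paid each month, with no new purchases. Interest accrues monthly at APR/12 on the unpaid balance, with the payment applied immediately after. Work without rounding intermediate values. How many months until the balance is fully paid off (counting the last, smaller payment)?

78 months

Monthly rate r = 21%/12 = 1.75% = 0.0175.
While 2.5% of the post-interest balance exceeds $35.00, each month B ← (B·(1+r))·(1 − 0.025), i.e. B shrinks by the factor (1+r)·0.975 = 0.99206.
This holds for months 1–11. Entering month 12 the balance is $1,374.11; 2.5% of the post-interest balance is now below $35.00, so the flat $35.00 minimum applies from here.
From month 12 a fixed $35.00 at rate r clears $1,374.11 in 67 more payments. Total: 11 + 67 = 78 months.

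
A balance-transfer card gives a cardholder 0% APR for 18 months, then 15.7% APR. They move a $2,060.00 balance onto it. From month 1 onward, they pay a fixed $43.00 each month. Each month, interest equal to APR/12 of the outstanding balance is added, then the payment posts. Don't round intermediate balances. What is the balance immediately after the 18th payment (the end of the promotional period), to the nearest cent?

Promo months 1–18 at r₀ = 0%/12 = 0; months 19+ at r₁ = 15.7%/12 = 0.0130833.
After month 18 (no interest yet): B = $2,060.00 − 18·$43.00 = $1,286.00.

$1,286.00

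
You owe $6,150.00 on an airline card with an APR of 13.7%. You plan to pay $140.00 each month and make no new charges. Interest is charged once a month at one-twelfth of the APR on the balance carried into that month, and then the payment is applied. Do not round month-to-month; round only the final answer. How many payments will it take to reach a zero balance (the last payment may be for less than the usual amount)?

62 payments

Monthly rate r = 13.7%/12 = 1.14167% = 0.0114167.
Recurrence: B ← B·(1+r) − $140.00.
Month 1: interest $70.21; balance after payment $6,080.21.
Month 2: interest $69.42; balance after payment $6,009.63.
Closed form: n = −ln(1 − rB₀/P)/ln(1+r) = −ln(0.49848)/ln(1.01142) ≈ 61.327, so the balance reaches zero during payment 62.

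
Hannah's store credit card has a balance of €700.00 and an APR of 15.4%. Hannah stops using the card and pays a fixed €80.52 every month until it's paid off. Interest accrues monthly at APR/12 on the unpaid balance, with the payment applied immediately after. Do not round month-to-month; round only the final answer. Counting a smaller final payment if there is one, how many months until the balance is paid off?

Monthly rate r = 15.4%/12 = 1.28333% = 0.0128333.
Recurrence: B ← B·(1+r) − €80.52.
Month 1: interest €8.98; balance after payment €628.46.
Month 2: interest €8.07; balance after payment €556.01.
Closed form: n = −ln(1 − rB₀/P)/ln(1+r) = −ln(0.88843)/ln(1.01283) ≈ 9.277, so the balance reaches zero during payment 10.

10 payments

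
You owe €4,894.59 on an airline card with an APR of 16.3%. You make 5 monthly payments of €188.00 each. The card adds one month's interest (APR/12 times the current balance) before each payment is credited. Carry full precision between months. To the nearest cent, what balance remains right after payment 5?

Monthly rate r = 16.3%/12 = 1.35833% = 0.0135833.
Each month: B ← B·(1+r) − €188.00.
Month 1: interest €66.48; balance after payment €4,773.07.
Month 2: interest €64.83; balance after payment €4,649.91.
Month 3: interest €63.16; balance after payment €4,525.07.
Month 4: interest €61.47; balance after payment €4,398.54.
Month 5: interest €59.75; balance after payment €4,270.28.

€4,270.28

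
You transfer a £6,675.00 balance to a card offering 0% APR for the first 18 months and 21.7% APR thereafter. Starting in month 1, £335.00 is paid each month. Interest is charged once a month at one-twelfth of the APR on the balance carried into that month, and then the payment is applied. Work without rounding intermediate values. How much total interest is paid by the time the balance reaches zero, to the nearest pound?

Promo months 1–18 at r₀ = 0%/12 = 0; months 19+ at r₁ = 21.7%/12 = 0.0180833.
After month 18 (no interest yet): B = £6,675.00 − 18·£335.00 = £645.00.
Then at r₁ with £335.00/mo: n₂ = −ln(1 − r₁·B/P)/ln(1+r₁) ≈ 1.98 → 2 more payments.
Total paid = 19·£335.00 + £327.48 = £6,692.48; interest = £6,692.48 − £6,675.00 = £17.48.

£17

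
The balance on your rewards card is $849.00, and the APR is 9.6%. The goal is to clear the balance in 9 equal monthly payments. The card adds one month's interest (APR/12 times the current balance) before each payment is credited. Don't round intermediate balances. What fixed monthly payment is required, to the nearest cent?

Monthly rate r = 9.6%/12 = 0.8% = 0.008.
Level-payment amortization: P = B₀·r / (1 − (1+r)^(−n)) = 849.00·0.008 / (1 − 1.008^(−9)).
Denominator 1 − (1+r)^(−9) = 0.0692024939.
P = 6.792 / 0.0692024939 ≈ 98.15.

$98.15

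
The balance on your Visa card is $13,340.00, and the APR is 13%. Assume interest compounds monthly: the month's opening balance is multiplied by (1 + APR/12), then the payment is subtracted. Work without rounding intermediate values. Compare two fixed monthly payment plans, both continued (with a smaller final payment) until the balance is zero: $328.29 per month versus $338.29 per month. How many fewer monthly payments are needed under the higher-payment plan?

2 fewer payments

Monthly rate r = 13%/12 = 1.08333% = 0.0108333.
At $328.29/mo: n = ⌈−ln(1 − rB₀/P)/ln(1+r)⌉ = 54 payments (last $277.95); total interest = total paid − $13,340.00 = $4,337.32.
At $338.29/mo: 52 payments (last $241.67); total interest $4,154.46.
Payments saved = 54 − 52 = 2.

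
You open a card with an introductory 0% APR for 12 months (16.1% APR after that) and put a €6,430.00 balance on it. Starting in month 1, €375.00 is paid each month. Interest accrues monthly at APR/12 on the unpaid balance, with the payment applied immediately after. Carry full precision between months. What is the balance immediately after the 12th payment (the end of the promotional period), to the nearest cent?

Promo months 1–12 at r₀ = 0%/12 = 0; months 13+ at r₁ = 16.1%/12 = 0.0134167.
After month 12 (no interest yet): B = €6,430.00 − 12·€375.00 = €1,930.00.

€1,930.00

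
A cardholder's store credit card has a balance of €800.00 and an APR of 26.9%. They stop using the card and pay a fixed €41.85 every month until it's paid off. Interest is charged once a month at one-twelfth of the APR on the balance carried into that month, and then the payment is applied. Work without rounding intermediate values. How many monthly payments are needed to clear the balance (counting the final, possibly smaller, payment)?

Monthly rate r = 26.9%/12 = 2.24167% = 0.0224167.
Recurrence: B ← B·(1+r) − €41.85.
Month 1: interest €17.93; balance after payment €776.08.
Month 2: interest €17.40; balance after payment €751.63.
Closed form: n = −ln(1 − rB₀/P)/ln(1+r) = −ln(0.57149)/ln(1.02242) ≈ 25.239, so the balance reaches zero during payment 26.

26 payments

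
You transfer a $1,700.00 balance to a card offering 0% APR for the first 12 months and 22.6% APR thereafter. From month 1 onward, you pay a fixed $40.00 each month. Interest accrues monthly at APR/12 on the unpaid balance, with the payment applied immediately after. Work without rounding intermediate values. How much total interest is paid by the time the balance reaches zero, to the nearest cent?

$611.53

Promo months 1–12 at r₀ = 0%/12 = 0; months 13+ at r₁ = 22.6%/12 = 0.0188333.
After month 12 (no interest yet): B = $1,700.00 − 12·$40.00 = $1,220.00.
Then at r₁ with $40.00/mo: n₂ = −ln(1 − r₁·B/P)/ln(1+r₁) ≈ 45.79 → 46 more payments.
Total paid = 57·$40.00 + $31.53 = $2,311.53; interest = $2,311.53 − $1,700.00 = $611.53.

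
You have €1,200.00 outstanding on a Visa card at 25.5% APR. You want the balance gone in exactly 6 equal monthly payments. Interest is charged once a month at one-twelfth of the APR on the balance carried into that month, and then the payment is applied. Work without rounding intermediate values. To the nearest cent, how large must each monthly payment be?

€215.14

Monthly rate r = 25.5%/12 = 2.125% = 0.02125.
Level-payment amortization: P = B₀·r / (1 − (1+r)^(−n)) = 1200.00·0.02125 / (1 − 1.02125^(−6)).
Denominator 1 − (1+r)^(−6) = 0.118529905.
P = 25.5 / 0.118529905 ≈ 215.14.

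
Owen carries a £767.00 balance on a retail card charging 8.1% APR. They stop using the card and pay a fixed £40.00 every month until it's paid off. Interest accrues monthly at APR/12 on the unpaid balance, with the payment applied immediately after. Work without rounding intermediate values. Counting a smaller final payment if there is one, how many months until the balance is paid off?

Monthly rate r = 8.1%/12 = 0.675% = 0.00675.
Recurrence: B ← B·(1+r) − £40.00.
Month 1: interest £5.18; balance after payment £732.18.
Month 2: interest £4.94; balance after payment £697.12.
Closed form: n = −ln(1 − rB₀/P)/ln(1+r) = −ln(0.87057)/ln(1.00675) ≈ 20.604, so the balance reaches zero during payment 21.

21 payments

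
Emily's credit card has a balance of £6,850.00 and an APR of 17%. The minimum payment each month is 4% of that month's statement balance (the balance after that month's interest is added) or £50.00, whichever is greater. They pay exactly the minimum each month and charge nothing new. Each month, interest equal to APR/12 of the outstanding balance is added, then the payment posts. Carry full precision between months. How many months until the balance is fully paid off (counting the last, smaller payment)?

95 months

Monthly rate r = 17%/12 = 1.41667% = 0.0141667.
While 4% of the post-interest balance exceeds £50.00, each month B ← (B·(1+r))·(1 − 0.04), i.e. B shrinks by the factor (1+r)·0.96 = 0.9736.
This holds for months 1–65. Entering month 66 the balance is £1,203.45; 4% of the post-interest balance is now below £50.00, so the flat £50.00 minimum applies from here.
From month 66 a fixed £50.00 at rate r clears £1,203.45 in 30 more payments. Total: 65 + 30 = 95 months.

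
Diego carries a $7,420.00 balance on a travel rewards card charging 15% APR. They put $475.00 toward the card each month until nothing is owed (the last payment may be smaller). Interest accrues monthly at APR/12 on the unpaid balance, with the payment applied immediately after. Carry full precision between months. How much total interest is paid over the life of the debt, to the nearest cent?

$887.34

Monthly rate r = 15%/12 = 1.25% = 0.0125.
Payoff takes n = ⌈−ln(1 − rB₀/P)/ln(1+r)⌉ = ⌈17.488⌉ = 18 payments; the last is $232.34.
Total paid = 17·$475.00 + $232.34 = $8,307.34.
Total interest = total paid − principal = $8,307.34 − $7,420.00 = $887.34.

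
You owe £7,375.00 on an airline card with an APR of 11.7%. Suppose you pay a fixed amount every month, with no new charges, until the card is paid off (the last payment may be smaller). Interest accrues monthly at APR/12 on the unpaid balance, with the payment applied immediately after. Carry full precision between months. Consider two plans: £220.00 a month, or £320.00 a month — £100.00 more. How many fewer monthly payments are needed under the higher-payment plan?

14 fewer payments

Monthly rate r = 11.7%/12 = 0.975% = 0.00975.
At £220.00/mo: n = ⌈−ln(1 − rB₀/P)/ln(1+r)⌉ = 41 payments (last £174.11); total interest = total paid − £7,375.00 = £1,599.11.
At £320.00/mo: 27 payments (last £74.22); total interest £1,019.22.
Payments saved = 41 − 27 = 14.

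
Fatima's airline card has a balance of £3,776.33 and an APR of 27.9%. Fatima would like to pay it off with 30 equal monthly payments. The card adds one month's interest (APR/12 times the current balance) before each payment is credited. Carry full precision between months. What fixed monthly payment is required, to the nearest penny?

£176.24

Monthly rate r = 27.9%/12 = 2.325% = 0.02325.
Level-payment amortization: P = B₀·r / (1 − (1+r)^(−n)) = 3776.33·0.02325 / (1 − 1.02325^(−30)).
Denominator 1 − (1+r)^(−30) = 0.498180654.
P = 87.7997 / 0.498180654 ≈ 176.24.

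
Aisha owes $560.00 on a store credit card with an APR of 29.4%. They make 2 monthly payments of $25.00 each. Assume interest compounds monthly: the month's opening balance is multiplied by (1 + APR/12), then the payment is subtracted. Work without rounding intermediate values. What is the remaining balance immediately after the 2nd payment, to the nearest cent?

$537.16

Monthly rate r = 29.4%/12 = 2.45% = 0.0245.
Each month: B ← B·(1+r) − $25.00.
Month 1: interest $13.72; balance after payment $548.72.
Month 2: interest $13.44; balance after payment $537.16.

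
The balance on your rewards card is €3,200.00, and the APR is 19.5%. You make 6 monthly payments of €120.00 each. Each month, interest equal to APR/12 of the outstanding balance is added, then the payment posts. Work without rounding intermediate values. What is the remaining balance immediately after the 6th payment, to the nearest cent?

Monthly rate r = 19.5%/12 = 1.625% = 0.01625.
Each month: B ← B·(1+r) − €120.00.
Month 1: interest €52.00; balance after payment €3,132.00.
Month 2: interest €50.90; balance after payment €3,062.89.
Month 3: interest €49.77; balance after payment €2,992.67.
Month 4: interest €48.63; balance after payment €2,921.30.
Month 5: interest €47.47; balance after payment €2,848.77.
Month 6: interest €46.29; balance after payment €2,775.06.

€2,775.06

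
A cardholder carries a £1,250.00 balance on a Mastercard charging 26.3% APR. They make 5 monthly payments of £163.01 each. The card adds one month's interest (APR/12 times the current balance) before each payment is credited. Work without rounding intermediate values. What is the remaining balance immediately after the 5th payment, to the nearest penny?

£541.55

Monthly rate r = 26.3%/12 = 2.19167% = 0.0219167.
Each month: B ← B·(1+r) − £163.01.
Month 1: interest £27.40; balance after payment £1,114.39.
Month 2: interest £24.42; balance after payment £975.80.
Month 3: interest £21.39; balance after payment £834.18.
Month 4: interest £18.28; balance after payment £689.45.
Month 5: interest £15.11; balance after payment £541.55.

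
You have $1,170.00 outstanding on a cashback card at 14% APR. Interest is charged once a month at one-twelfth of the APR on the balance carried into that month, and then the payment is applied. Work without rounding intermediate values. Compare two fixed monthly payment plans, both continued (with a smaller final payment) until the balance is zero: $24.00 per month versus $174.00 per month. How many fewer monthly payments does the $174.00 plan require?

65 fewer payments

Monthly rate r = 14%/12 = 1.16667% = 0.0116667.
At $24.00/mo: n = ⌈−ln(1 − rB₀/P)/ln(1+r)⌉ = 73 payments (last $12.30); total interest = total paid − $1,170.00 = $570.30.
At $174.00/mo: 8 payments (last $7.58); total interest $55.58.
Payments saved = 73 − 8 = 65.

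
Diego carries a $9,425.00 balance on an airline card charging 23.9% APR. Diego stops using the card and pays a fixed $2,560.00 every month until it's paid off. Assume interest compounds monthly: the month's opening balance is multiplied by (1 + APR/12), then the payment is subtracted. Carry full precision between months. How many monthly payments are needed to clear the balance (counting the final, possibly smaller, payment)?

4 payments

Monthly rate r = 23.9%/12 = 1.99167% = 0.0199167.
Recurrence: B ← B·(1+r) − $2,560.00.
Month 1: interest $187.71; balance after payment $7,052.71.
Month 2: interest $140.47; balance after payment $4,633.18.
Month 3: interest $92.28; balance after payment $2,165.46.
Month 4: interest $43.13; balance after payment $0.00.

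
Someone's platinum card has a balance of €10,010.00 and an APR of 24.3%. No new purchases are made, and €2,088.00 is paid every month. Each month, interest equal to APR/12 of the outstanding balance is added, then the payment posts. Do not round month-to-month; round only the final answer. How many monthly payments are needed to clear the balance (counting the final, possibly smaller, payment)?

Monthly rate r = 24.3%/12 = 2.025% = 0.02025.
Recurrence: B ← B·(1+r) − €2,088.00.
Month 1: interest €202.70; balance after payment €8,124.70.
Month 2: interest €164.53; balance after payment €6,201.23.
Month 3: interest €125.57; balance after payment €4,238.80.
Month 4: interest €85.84; balance after payment €2,236.64.
Month 5: interest €45.29; balance after payment €193.93.
Month 6: interest €3.93; balance after payment €0.00.

6 months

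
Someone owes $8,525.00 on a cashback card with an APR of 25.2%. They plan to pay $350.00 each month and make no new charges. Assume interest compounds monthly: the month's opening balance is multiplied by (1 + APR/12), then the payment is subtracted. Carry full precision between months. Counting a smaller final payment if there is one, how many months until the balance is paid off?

Monthly rate r = 25.2%/12 = 2.1% = 0.021.
Recurrence: B ← B·(1+r) − $350.00.
Month 1: interest $179.02; balance after payment $8,354.02.
Month 2: interest $175.43; balance after payment $8,179.46.
Closed form: n = −ln(1 − rB₀/P)/ln(1+r) = −ln(0.4885)/ln(1.021) ≈ 34.472, so the balance reaches zero during payment 35.

35 payments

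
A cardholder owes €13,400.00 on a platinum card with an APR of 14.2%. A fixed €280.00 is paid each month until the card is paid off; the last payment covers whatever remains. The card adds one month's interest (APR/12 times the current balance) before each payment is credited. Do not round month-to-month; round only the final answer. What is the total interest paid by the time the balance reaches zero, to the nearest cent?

Monthly rate r = 14.2%/12 = 1.18333% = 0.0118333.
Payoff takes n = ⌈−ln(1 − rB₀/P)/ln(1+r)⌉ = ⌈71.016⌉ = 72 payments; the last is €4.54.
Total paid = 71·€280.00 + €4.54 = €19,884.54.
Total interest = total paid − principal = €19,884.54 − €13,400.00 = €6,484.54.

€6,484.54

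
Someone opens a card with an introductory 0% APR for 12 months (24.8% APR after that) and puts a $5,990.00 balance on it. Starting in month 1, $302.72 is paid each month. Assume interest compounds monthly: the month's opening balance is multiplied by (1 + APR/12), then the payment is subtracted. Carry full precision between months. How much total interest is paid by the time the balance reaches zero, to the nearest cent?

Promo months 1–12 at r₀ = 0%/12 = 0; months 13+ at r₁ = 24.8%/12 = 0.0206667.
After month 12 (no interest yet): B = $5,990.00 − 12·$302.72 = $2,357.36.
Then at r₁ with $302.72/mo: n₂ = −ln(1 − r₁·B/P)/ln(1+r₁) ≈ 8.58 → 9 more payments.
Total paid = 20·$302.72 + $175.69 = $6,230.09; interest = $6,230.09 − $5,990.00 = $240.09.

$240.09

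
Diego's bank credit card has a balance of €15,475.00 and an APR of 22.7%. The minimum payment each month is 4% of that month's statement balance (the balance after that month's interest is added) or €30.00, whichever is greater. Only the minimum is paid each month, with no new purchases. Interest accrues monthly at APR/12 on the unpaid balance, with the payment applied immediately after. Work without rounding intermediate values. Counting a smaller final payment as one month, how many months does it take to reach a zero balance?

172 months

Monthly rate r = 22.7%/12 = 1.89167% = 0.0189167.
While 4% of the post-interest balance exceeds €30.00, each month B ← (B·(1+r))·(1 − 0.04), i.e. B shrinks by the factor (1+r)·0.96 = 0.97816.
This holds for months 1–138. Entering month 139 the balance is €734.85; 4% of the post-interest balance is now below €30.00, so the flat €30.00 minimum applies from here.
From month 139 a fixed €30.00 at rate r clears €734.85 in 34 more payments. Total: 138 + 34 = 172 months.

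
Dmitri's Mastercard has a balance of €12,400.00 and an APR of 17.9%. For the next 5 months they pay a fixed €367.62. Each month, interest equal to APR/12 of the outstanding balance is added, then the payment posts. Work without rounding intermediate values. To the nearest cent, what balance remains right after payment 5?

€11,459.08

Monthly rate r = 17.9%/12 = 1.49167% = 0.0149167.
Each month: B ← B·(1+r) − €367.62.
Month 1: interest €184.97; balance after payment €12,217.35.
Month 2: interest €182.24; balance after payment €12,031.97.
Month 3: interest €179.48; balance after payment €11,843.83.
Month 4: interest €176.67; balance after payment €11,652.88.
Month 5: interest €173.82; balance after payment €11,459.08.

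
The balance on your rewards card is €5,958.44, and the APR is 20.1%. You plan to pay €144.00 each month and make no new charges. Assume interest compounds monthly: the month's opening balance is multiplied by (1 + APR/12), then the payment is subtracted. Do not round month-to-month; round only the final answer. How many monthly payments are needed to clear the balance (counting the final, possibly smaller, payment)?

72 months

Monthly rate r = 20.1%/12 = 1.675% = 0.01675.
Recurrence: B ← B·(1+r) − €144.00.
Month 1: interest €99.80; balance after payment €5,914.24.
Month 2: interest €99.06; balance after payment €5,869.31.
Closed form: n = −ln(1 − rB₀/P)/ln(1+r) = −ln(0.30692)/ln(1.01675) ≈ 71.107, so the balance reaches zero during payment 72.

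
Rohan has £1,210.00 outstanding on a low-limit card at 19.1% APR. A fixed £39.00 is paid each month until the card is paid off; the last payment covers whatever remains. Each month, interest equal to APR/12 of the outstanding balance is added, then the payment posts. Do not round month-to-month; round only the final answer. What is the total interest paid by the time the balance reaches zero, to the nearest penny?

Monthly rate r = 19.1%/12 = 1.59167% = 0.0159167.
Payoff takes n = ⌈−ln(1 − rB₀/P)/ln(1+r)⌉ = ⌈43.117⌉ = 44 payments; the last is £4.59.
Total paid = 43·£39.00 + £4.59 = £1,681.59.
Total interest = total paid − principal = £1,681.59 − £1,210.00 = £471.59.

£471.59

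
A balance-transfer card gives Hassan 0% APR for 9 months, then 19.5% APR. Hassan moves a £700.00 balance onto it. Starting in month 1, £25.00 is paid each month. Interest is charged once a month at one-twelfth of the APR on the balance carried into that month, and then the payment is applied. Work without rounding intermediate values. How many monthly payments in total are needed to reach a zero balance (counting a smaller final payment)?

Promo months 1–9 at r₀ = 0%/12 = 0; months 10+ at r₁ = 19.5%/12 = 0.01625.
After month 9 (no interest yet): B = £700.00 − 9·£25.00 = £475.00.
Then at r₁ with £25.00/mo: n₂ = −ln(1 − r₁·B/P)/ln(1+r₁) ≈ 22.91 → 23 more payments.

32 payments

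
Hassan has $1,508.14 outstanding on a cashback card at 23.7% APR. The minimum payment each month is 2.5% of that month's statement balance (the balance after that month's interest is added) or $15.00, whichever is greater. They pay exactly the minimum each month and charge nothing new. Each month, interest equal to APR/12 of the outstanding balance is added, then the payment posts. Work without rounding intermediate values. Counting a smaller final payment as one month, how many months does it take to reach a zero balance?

Monthly rate r = 23.7%/12 = 1.975% = 0.01975.
While 2.5% of the post-interest balance exceeds $15.00, each month B ← (B·(1+r))·(1 − 0.025), i.e. B shrinks by the factor (1+r)·0.975 = 0.99426.
This holds for months 1–164. Entering month 165 the balance is $586.36; 2.5% of the post-interest balance is now below $15.00, so the flat $15.00 minimum applies from here.
From month 165 a fixed $15.00 at rate r clears $586.36 in 76 more payments. Total: 164 + 76 = 240 months.

240 months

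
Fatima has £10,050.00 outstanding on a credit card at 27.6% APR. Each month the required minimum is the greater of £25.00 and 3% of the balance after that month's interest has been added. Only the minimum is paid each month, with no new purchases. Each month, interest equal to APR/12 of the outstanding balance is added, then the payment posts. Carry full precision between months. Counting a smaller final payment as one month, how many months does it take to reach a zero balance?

Monthly rate r = 27.6%/12 = 2.3% = 0.023.
While 3% of the post-interest balance exceeds £25.00, each month B ← (B·(1+r))·(1 − 0.03), i.e. B shrinks by the factor (1+r)·0.97 = 0.99231.
This holds for months 1–326. Entering month 327 the balance is £811.35; 3% of the post-interest balance is now below £25.00, so the flat £25.00 minimum applies from here.
From month 327 a fixed £25.00 at rate r clears £811.35 in 61 more payments. Total: 326 + 61 = 387 months.

387 months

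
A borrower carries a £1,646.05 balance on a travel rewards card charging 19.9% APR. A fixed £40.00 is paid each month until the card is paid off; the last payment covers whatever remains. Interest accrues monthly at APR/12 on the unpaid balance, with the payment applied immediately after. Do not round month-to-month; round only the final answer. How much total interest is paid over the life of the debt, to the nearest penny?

£1,143.62

Monthly rate r = 19.9%/12 = 1.65833% = 0.0165833.
Payoff takes n = ⌈−ln(1 − rB₀/P)/ln(1+r)⌉ = ⌈69.740⌉ = 70 payments; the last is £29.67.
Total paid = 69·£40.00 + £29.67 = £2,789.67.
Total interest = total paid − principal = £2,789.67 − £1,646.05 = £1,143.62.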